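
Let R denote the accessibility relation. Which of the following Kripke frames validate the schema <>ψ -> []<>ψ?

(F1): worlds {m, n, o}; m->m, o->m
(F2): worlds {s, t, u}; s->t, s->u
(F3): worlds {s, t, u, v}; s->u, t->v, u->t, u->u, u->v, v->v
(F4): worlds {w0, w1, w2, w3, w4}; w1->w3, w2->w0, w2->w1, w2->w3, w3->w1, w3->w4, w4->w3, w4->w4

(F1)

This is the axiom for the Euclidean property; its first-order frame correspondent is forall x forall y forall z (Rxy & Rxz -> Ryz).
(F1): satisfies the condition.
(F2): fails — Rsu and Rsu but not Ruu.
(F3): fails — Ruv and Rut but not Rvt.
(F4): fails — Rw1w3 and Rw1w3 but not Rw3w3.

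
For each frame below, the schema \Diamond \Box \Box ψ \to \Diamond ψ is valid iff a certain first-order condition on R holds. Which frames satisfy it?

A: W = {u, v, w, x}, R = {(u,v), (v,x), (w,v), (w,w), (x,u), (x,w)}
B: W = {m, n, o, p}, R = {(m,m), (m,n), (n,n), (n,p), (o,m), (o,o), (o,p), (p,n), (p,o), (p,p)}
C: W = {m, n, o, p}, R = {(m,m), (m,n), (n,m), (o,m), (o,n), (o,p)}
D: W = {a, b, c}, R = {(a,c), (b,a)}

B

The schema corresponds to a generalized confluence (Geach) condition: \forall x \forall y (xRy \to \exists w (y R^2 w \wedge xRw)).
A: fails — uRv but no t with vR²t and uRt.
B: condition met.
C: fails — oRp but no w with pR²w and oRw.
D: fails — aRc but no w with cR²w and aRw.
Valid on: B.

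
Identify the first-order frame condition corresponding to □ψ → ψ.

reflexivity: ∀x Rxx

This is the T axiom.
Its frame correspondent is reflexivity — ∀x Rxx.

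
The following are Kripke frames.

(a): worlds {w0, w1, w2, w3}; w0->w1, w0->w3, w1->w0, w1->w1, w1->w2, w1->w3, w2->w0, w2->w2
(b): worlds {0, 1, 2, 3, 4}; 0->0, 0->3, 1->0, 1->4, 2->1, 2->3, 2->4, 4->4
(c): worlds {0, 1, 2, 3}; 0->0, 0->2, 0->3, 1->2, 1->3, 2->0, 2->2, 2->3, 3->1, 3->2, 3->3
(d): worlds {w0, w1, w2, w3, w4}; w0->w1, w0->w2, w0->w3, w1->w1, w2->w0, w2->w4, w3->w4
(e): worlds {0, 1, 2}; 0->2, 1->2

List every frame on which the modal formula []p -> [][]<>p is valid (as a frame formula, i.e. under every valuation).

This is the axiom for a generalized confluence (Geach) condition; its first-order frame correspondent is forall x forall z (x R^2 z -> exists w (xRw & zRw)).
(a): fails — w0R²w2 but no w with w0Rw and w2Rw.
(b): fails — 0R²3 but no w with 0Rw and 3Rw.
(c): satisfies the condition.
(d): fails — w0R²w4 but no w with w0Rw and w4Rw.
(e): satisfies the condition.

(c), (e)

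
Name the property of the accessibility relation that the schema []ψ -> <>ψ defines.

Seriality

Suppose □ψ→◇ψ is valid. At any x set V(ψ)=W. Then □ψ at x, so ◇ψ at x, so x has a successor.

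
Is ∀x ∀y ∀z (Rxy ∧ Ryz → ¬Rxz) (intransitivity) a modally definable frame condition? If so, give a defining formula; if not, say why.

Any modally definable frame class is closed under surjective bounded morphisms.
The 7-cycle (worlds a,b,c,d,e,f,g with a→b→c→d→e→f→g→a) is intransitive. Mapping every world to a single reflexive point • is a surjective bounded morphism; the reflexive point is not intransitive (R••∧R•• but R••).
So the class is not modally definable.

Not definable by any modal formula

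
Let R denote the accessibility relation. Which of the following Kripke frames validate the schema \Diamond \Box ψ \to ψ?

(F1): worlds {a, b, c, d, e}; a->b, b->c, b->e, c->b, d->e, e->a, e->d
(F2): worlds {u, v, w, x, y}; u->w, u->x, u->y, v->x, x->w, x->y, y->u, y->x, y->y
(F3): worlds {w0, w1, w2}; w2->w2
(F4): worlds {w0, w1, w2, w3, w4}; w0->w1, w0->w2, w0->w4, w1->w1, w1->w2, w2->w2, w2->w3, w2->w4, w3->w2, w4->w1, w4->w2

(F3)

This is the axiom for symmetry; its first-order frame correspondent is \forall x \forall y (Rxy \to Ryx).
(F1): fails — Rea but not Rae.
(F2): fails — Rxw but not Rwx.
(F3): holds.
(F4): fails — Rw1w2 but not Rw2w1.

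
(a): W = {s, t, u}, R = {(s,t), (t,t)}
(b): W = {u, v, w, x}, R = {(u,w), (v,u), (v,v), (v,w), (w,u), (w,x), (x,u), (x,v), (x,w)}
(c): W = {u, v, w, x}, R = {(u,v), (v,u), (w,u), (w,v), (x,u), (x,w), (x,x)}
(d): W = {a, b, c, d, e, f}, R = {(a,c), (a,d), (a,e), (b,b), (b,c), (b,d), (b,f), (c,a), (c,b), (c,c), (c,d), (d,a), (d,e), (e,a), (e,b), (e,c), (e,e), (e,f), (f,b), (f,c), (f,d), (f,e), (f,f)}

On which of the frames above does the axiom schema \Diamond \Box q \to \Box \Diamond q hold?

This is the axiom for convergence; its first-order frame correspondent is \forall x \forall y \forall z (Rxy \wedge Rxz \to \exists w (Ryw \wedge Rzw)).
(a): ✓.
(b): fails — Rvw and Rvu but w and u have no common successor.
(c): fails — Rwu and Rwv but u and v have no common successor.
(d): fails — Rbd and Rbb but d and b have no common successor.

(a)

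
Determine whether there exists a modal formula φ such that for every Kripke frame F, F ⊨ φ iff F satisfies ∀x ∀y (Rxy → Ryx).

This is a Sahlqvist condition; the B axiom q → □◇q defines it.

Yes — defined by q → □◇q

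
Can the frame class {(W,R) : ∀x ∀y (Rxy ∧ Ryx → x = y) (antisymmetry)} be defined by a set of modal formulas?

No — not modally definable

Modal frame validity is preserved under surjective bounded morphisms.
The 6-cycle (worlds 0,1,2,3,4,5 with 0→1→2→3→4→5→0) is antisymmetric. Sending even-indexed worlds to a and odd-indexed worlds to b is a surjective bounded morphism onto the two-world frame with a↔b, which is not antisymmetric.
So the class is not modally definable.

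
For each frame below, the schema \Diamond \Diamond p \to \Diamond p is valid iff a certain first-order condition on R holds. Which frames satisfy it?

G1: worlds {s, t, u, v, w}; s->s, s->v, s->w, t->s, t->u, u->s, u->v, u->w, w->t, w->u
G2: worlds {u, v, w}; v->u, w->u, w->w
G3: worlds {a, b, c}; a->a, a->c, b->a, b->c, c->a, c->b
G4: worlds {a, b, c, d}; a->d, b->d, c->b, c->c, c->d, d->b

This is the axiom for transitivity; its first-order frame correspondent is \forall x \forall y \forall z (Rxy \wedge Ryz \to Rxz).
G1: fails — Rwt and Rts but not Rws.
G2: holds.
G3: fails — Rbc and Rcb but not Rbb.
G4: fails — Rdb and Rbd but not Rdd.

G2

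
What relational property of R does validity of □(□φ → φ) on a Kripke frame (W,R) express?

Shift-reflexivity

Suppose □(□φ→φ) is valid. Take Rxy and set V(φ)={w : Ryw}. Then at y, □φ holds; since □(□φ→φ) at x, □φ→φ at y, so φ at y, i.e. Ryy.
The converse is a direct semantic check.
Frame condition: ∀x ∀y (Rxy → Ryy).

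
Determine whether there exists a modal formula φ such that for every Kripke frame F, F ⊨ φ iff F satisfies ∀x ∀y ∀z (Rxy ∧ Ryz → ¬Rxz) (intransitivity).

Any modally definable frame class is closed under surjective bounded morphisms.
The 3-cycle (worlds 0,1,2 with 0→1→2→0) is intransitive. Mapping every world to a single reflexive point • is a surjective bounded morphism; the reflexive point is not intransitive (R••∧R•• but R••).
Hence intransitivity is not modally definable.

No — not modally definable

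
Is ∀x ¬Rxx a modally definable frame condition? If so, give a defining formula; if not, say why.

Modal frame validity is preserved under surjective bounded morphisms.
The 2-cycle (worlds a,b with a→b→a) is irreflexive, and the map sending every world to a single reflexive point • is a surjective bounded morphism (forth: every edge maps to (•,•); back: every world has a successor). So any modal formula valid on the 2-cycle is also valid on the reflexive point, which is not irreflexive.
Hence irreflexivity is not modally definable.

No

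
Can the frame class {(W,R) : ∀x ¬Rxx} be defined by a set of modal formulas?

Any modally definable frame class is closed under surjective bounded morphisms.
The 3-cycle (worlds s,t,u with s→t→u→s) is irreflexive, and the map sending every world to a single reflexive point • is a surjective bounded morphism (forth: every edge maps to (•,•); back: every world has a successor). So any modal formula valid on the 3-cycle is also valid on the reflexive point, which is not irreflexive.
Hence irreflexivity is not modally definable.

No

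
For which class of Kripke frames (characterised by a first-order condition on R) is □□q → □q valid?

Density

Suppose □□q→□q is valid. Take Rxy and set V(q)={w : xR²w}. Then □□q at x, so □q at x, so q at y, i.e. ∃z(Rxz∧Rzy).
Conversely, on a frame with density the schema holds at every world under every valuation.
Frame condition: ∀x ∀y (Rxy → ∃z (Rxz ∧ Rzy)).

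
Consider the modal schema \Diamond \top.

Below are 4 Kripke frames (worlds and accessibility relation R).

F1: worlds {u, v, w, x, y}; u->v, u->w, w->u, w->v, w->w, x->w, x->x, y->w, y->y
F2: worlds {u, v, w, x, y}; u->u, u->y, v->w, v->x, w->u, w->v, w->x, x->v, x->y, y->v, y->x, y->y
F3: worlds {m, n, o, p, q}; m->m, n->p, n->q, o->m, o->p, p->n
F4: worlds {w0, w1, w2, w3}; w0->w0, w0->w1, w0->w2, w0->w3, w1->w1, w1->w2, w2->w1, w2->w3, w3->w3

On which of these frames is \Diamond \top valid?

F2, F4

This is the axiom for seriality; its first-order frame correspondent is \forall x \exists y Rxy.
F1: fails — world v has no successor.
F2: holds.
F3: fails — world q has no successor.
F4: holds.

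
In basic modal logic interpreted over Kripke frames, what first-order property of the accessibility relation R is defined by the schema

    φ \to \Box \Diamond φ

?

Symmetry

This is the B axiom.
Its frame correspondent is symmetry — \forall x \forall y (Rxy \to Ryx).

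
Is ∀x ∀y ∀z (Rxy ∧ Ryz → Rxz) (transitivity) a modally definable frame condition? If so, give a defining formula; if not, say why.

The condition is transitivity. A defining modal formula is □q → □□q.
Suppose □q→□□q is valid. Take Rxy, Ryz and set V(q)={w : Rxw}. Then □q at x, so □□q at x, so □q at y, so q at z, i.e. Rxz.

Yes — defined by □q → □□q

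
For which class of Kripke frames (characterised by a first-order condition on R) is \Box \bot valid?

□⊥ is valid iff no world has any successor (otherwise □⊥ fails at any world with one).
Conversely, on a frame with emptiness of R the schema holds at every world under every valuation.
So the correspondent is emptiness of R.

emptiness of R: \forall x \forall y \neg Rxy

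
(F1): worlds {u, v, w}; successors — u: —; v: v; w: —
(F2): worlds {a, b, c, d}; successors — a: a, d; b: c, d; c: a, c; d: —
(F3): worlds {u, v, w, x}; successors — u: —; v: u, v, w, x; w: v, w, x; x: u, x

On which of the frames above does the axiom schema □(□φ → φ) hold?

(F1)

Frame correspondent (Sahlqvist): ∀x ∀y (Rxy → Ryy) — i.e. shift-reflexivity.
(F1): holds.
(F2): fails — Rad but not Rdd.
(F3): fails — Rvu but not Ruu.
Valid on: (F1).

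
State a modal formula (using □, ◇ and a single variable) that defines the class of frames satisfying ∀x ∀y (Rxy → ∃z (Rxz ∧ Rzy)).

The condition is density. The C4 schema □□ψ → □ψ defines it.

□□ψ → □ψ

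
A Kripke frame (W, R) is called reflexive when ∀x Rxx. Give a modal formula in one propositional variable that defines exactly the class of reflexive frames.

□p → p

The condition is reflexivity. The T schema □p → p defines it.
Suppose □p→p is valid. At any x set V(p)={w : Rxw}. Then □p holds at x, so p holds at x, i.e. Rxx.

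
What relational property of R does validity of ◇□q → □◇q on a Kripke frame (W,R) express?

Convergence

Suppose ◇□q→□◇q is valid. Take Rxy, Rxz and set V(q)={w : Ryw}. Then □q at y so ◇□q at x, so □◇q at x, so ◇q at z, giving w with Rzw and Ryw.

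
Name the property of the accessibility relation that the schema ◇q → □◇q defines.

the Euclidean property: ∀x ∀y ∀z (Rxy ∧ Rxz → Ryz)

Suppose ◇q→□◇q is valid. Take Rxy, Rxz and set V(q)={y}. Then ◇q at x, so □◇q at x, so ◇q at z, so some w with Rzw has q; w=y, i.e. Rzy. By symmetry of the argument, Ryz.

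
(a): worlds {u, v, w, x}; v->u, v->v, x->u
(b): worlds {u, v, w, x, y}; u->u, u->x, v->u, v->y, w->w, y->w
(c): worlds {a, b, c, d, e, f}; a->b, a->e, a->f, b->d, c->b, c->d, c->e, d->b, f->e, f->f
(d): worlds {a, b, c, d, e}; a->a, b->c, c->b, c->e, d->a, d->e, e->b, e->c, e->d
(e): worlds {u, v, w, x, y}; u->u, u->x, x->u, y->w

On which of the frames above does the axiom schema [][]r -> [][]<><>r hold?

(d), (e)

The schema corresponds to a generalized confluence (Geach) condition: forall x forall z (x R^2 z -> exists w (x R^2 w & z R^2 w)).
(a): fails — vR²u but no t with vR²t and uR²t.
(b): fails — uR²x but no t with uR²t and xR²t.
(c): fails — aR²e but no w with aR²w and eR²w.
(d): holds.
(e): holds.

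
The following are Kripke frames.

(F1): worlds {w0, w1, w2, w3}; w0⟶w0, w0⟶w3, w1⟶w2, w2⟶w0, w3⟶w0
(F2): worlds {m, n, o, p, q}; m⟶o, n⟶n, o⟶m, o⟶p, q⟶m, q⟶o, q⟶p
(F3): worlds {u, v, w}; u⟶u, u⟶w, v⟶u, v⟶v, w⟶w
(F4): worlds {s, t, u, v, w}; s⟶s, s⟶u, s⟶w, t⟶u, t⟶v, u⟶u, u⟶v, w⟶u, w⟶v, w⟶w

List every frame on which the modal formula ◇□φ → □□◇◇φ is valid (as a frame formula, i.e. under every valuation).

This is the axiom for a generalized confluence (Geach) condition; its first-order frame correspondent is ∀x ∀y ∀z ((xRy ∧ xR²z) → ∃w (yRw ∧ zR²w)).
(F1): holds.
(F2): fails — mRo, mR²p but no w with oRw and pR²w.
(F3): fails — vRv, vR²w but no t with vRt and wR²t.
(F4): fails — sRs, sR²v but no w* with sRw* and vR²w*.
Valid on: (F1).

(F1)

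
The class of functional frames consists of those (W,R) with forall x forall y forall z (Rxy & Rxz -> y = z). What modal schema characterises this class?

◇r → □r

The condition is partial functionality. The CD schema ◇r → □r defines it.
Suppose ◇r→□r is valid. Take Rxy, Rxz and set V(r)={y}. Then ◇r at x, so □r at x, so r at z, i.e. z=y.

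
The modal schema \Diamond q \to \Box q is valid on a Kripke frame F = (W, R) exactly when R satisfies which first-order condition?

Suppose ◇q→□q is valid. Take Rxy, Rxz and set V(q)={y}. Then ◇q at x, so □q at x, so q at z, i.e. z=y.

Partial functionality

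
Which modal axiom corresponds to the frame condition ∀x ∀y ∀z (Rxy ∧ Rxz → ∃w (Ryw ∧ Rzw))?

◇□ψ → □◇ψ

This is convergence; the standard corresponding axiom is .2: ◇□ψ → □◇ψ.
Suppose ◇□ψ→□◇ψ is valid. Take Rxy, Rxz and set V(ψ)={w : Ryw}. Then □ψ at y so ◇□ψ at x, so □◇ψ at x, so ◇ψ at z, giving w with Rzw and Ryw.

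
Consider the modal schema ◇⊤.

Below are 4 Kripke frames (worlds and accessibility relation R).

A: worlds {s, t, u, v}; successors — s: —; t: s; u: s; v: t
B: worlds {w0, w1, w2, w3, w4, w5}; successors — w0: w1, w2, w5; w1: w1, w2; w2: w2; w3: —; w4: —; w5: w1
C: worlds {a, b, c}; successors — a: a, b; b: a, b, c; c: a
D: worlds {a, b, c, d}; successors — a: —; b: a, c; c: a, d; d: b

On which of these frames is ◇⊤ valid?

C

The schema corresponds to seriality: ∀x ∃y Rxy.
A: fails — world s has no successor.
B: fails — world w3 has no successor.
C: holds.
D: fails — world a has no successor.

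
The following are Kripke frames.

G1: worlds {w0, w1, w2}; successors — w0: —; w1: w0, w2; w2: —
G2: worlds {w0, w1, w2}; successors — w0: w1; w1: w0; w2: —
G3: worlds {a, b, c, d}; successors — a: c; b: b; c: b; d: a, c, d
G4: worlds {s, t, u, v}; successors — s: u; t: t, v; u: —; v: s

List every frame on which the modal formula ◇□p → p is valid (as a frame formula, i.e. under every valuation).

G2

Frame correspondent (Sahlqvist): ∀x ∀y (Rxy → Ryx) — i.e. symmetry.
G1: fails — Rw1w2 but not Rw2w1.
G2: holds.
G3: fails — Rdc but not Rcd.
G4: fails — Rsu but not Rus.
Valid on: G2.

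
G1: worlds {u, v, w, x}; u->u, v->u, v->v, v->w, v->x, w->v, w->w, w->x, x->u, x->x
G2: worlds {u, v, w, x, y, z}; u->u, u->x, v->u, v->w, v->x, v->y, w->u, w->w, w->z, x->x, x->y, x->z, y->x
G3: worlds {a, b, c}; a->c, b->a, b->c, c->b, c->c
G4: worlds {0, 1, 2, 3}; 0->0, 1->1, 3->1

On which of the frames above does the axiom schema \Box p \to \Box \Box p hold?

G4

Frame correspondent (Sahlqvist): \forall x \forall y \forall z (Rxy \wedge Ryz \to Rxz) — i.e. transitivity.
G1: fails — Rwx and Rxu but not Rwu.
G2: fails — Ryx and Rxz but not Ryz.
G3: fails — Rbc and Rcb but not Rbb.
G4: satisfies the condition.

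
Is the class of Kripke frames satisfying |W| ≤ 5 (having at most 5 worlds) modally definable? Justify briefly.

Modal frame validity is preserved under disjoint unions.
Any modal formula valid on each of 6 disjoint one-world frames is valid on their disjoint union (validity is preserved under disjoint unions). Each one-world frame has |W|=1≤5, but the union has |W|=6.
So no modal formula (or set of formulas) defines exactly the |W|≤5 frames.

Not definable by any modal formula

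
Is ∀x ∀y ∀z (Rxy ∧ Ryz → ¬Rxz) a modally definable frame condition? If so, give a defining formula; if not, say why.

No

If a class were modally definable it would be closed under surjective bounded morphisms (Goldblatt–Thomason).
The 3-cycle (worlds s,t,u with s→t→u→s) is intransitive. Mapping every world to a single reflexive point • is a surjective bounded morphism; the reflexive point is not intransitive (R••∧R•• but R••).
Hence intransitivity is not modally definable.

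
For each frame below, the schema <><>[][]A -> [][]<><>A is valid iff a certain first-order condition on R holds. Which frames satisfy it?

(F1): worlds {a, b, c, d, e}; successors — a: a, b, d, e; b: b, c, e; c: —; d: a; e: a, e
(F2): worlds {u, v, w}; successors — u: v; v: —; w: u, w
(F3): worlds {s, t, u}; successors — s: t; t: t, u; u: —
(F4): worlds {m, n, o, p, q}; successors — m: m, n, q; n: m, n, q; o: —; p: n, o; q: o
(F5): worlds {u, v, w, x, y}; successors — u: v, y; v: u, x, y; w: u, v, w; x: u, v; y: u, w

This is the axiom for a generalized confluence (Geach) condition; its first-order frame correspondent is forall x forall y forall z ((x R^2 y & x R^2 z) -> exists w (y R^2 w & z R^2 w)).
(F1): fails — aR²a, aR²c but no w with aR²w and cR²w.
(F2): fails — wR²u, wR²u but no t with uR²t and uR²t.
(F3): fails — sR²t, sR²u but no w with tR²w and uR²w.
(F4): fails — mR²m, mR²o but no w with mR²w and oR²w.
(F5): satisfies the condition.

(F5)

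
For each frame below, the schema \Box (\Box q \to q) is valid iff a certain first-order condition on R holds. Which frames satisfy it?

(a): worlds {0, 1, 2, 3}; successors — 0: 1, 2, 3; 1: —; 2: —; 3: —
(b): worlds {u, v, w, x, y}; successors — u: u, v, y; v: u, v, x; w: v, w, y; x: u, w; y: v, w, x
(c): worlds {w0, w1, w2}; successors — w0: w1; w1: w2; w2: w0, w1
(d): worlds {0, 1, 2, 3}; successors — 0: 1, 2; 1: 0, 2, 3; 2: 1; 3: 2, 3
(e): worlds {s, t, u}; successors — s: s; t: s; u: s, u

Frame correspondent (Sahlqvist): \forall x \forall y (Rxy \to Ryy) — i.e. shift-reflexivity.
(a): fails — R01 but not R11.
(b): fails — Ryx but not Rxx.
(c): fails — Rw1w2 but not Rw2w2.
(d): fails — R10 but not R00.
(e): holds.

(e)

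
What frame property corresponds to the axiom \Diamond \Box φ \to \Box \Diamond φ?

Convergence

This schema is the .2 axiom.
It corresponds to convergence: \forall x \forall y \forall z (Rxy \wedge Rxz \to \exists w (Ryw \wedge Rzw)).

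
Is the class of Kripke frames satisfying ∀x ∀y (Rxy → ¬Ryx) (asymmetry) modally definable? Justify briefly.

No — not modally definable

Any modally definable frame class is closed under surjective bounded morphisms.
The 4-cycle (worlds a,b,c,d with a→b→c→d→a) is asymmetric. Mapping every world to a single reflexive point • is a surjective bounded morphism, and the reflexive point is not asymmetric (R•• but asymmetry requires ¬R••).
Hence asymmetry is not modally definable.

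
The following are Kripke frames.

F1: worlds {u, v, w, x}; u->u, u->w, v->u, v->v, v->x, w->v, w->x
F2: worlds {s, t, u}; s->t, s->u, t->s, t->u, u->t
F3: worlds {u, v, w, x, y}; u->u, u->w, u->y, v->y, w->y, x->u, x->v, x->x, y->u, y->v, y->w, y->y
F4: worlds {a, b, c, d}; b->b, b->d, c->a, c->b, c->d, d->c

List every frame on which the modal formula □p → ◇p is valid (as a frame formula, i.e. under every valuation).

Frame correspondent (Sahlqvist): ∀x ∃y Rxy — i.e. seriality.
F1: fails — world x has no successor.
F2: satisfies the condition.
F3: satisfies the condition.
F4: fails — world a has no successor.
Valid on: F2, F3.

F2, F3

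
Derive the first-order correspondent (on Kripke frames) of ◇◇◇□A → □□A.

This is a Sahlqvist (Geach-type) schema ◇^3□^1A → □^2◇^0A.
Minimal-valuation argument: fix x; take any y with xR^3y and any z with xR^2z. Set V(A) to the set of worlds R-reachable from y in exactly 1 step. Then □^1A holds at y, so the antecedent holds at x; validity forces ◇^0A at z, giving a w with zR^0w and yR^1w.
First-order correspondent: ∀x ∀y ∀z ((xR³y ∧ xR²z) → ∃w (yRw ∧ z = w)).

∀x ∀y ∀z ((xR³y ∧ xR²z) → ∃w (yRw ∧ z = w))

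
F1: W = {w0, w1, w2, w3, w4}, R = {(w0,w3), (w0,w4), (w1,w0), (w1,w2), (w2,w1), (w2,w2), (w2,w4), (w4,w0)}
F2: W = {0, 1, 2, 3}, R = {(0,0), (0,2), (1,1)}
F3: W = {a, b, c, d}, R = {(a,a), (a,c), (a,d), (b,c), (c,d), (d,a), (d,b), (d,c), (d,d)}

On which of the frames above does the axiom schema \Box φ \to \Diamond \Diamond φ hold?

Frame correspondent (Sahlqvist): \forall x \exists w (xRw \wedge x R^2 w) — i.e. a generalized confluence (Geach) condition.
F1: fails — at w0 but no w with w0Rw and w0R²w.
F2: fails — at 2 but no w with 2Rw and 2R²w.
F3: fails — at b but no w with bRw and bR²w.

none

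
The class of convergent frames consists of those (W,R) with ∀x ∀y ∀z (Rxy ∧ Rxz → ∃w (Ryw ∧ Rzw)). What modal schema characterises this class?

◇□s → □◇s

The condition is convergence. The .2 schema ◇□s → □◇s defines it.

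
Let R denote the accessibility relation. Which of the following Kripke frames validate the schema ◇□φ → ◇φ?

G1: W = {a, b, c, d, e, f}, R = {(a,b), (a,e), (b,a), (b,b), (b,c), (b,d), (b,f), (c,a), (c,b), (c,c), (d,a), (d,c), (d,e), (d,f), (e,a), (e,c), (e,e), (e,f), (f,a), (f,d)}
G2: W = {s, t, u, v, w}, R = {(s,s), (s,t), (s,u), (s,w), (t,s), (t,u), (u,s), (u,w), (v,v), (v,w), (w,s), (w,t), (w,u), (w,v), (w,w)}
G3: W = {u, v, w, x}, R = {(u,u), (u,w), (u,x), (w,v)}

This is the axiom for a generalized confluence (Geach) condition; its first-order frame correspondent is ∀x ∀y (xRy → ∃w (yRw ∧ xRw)).
G1: fails — fRa but no w with aRw and fRw.
G2: condition met.
G3: fails — uRw but no t with wRt and uRt.
Valid on: G2.

G2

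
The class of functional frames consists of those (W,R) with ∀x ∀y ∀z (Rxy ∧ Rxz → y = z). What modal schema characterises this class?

A defining formula is ◇p → □p (the CD axiom).
Suppose ◇p→□p is valid. Take Rxy, Rxz and set V(p)={y}. Then ◇p at x, so □p at x, so p at z, i.e. z=y.

◇p → □p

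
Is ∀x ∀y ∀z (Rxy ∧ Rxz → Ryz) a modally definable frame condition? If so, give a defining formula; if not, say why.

Definable; ◇r → □◇r defines it

Yes: it is the Euclidean property, defined by the 5 schema ◇r → □◇r.
Suppose ◇r→□◇r is valid. Take Rxy, Rxz and set V(r)={y}. Then ◇r at x, so □◇r at x, so ◇r at z, so some w with Rzw has r; w=y, i.e. Rzy. By symmetry of the argument, Ryz.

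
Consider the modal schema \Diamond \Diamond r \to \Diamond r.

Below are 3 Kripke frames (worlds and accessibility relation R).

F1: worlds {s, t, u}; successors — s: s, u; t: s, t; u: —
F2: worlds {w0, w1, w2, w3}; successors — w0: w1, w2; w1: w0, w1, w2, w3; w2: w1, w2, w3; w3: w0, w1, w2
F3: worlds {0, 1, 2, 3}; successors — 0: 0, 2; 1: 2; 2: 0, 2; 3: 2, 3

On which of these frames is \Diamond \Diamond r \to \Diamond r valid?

The schema corresponds to transitivity: \forall x \forall y \forall z (Rxy \wedge Ryz \to Rxz).
F1: fails — Rts and Rsu but not Rtu.
F2: fails — Rw3w1 and Rw1w3 but not Rw3w3.
F3: fails — R32 and R20 but not R30.
Valid on no frame.

none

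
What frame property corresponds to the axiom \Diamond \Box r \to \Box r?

the Euclidean property: \forall x \forall y \forall z (Rxy \wedge Rxz \to Ryz)

This is a form of the 5 axiom.
Its frame correspondent is the Euclidean property — \forall x \forall y \forall z (Rxy \wedge Rxz \to Ryz).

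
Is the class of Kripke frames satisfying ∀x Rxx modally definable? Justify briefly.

The condition is reflexivity. A defining modal formula is □r → r.
Suppose □r→r is valid. At any x set V(r)={w : Rxw}. Then □r holds at x, so r holds at x, i.e. Rxx.

Definable; □r → r defines it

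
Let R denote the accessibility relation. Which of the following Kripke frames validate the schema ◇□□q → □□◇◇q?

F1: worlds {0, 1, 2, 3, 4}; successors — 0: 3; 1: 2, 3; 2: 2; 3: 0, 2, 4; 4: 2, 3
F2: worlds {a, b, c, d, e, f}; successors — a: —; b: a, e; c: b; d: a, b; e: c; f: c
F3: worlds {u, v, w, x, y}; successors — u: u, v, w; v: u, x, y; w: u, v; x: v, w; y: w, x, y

F1, F3

This is the axiom for a generalized confluence (Geach) condition; its first-order frame correspondent is ∀x ∀y ∀z ((xRy ∧ xR²z) → ∃w (yR²w ∧ zR²w)).
F1: holds.
F2: fails — bRa, bR²c but no w with aR²w and cR²w.
F3: holds.
Valid on: F1, F3.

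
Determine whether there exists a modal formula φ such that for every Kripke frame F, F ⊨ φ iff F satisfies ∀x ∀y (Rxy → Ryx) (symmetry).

The condition is symmetry. A defining modal formula is q → □◇q.

Yes — defined by q → □◇q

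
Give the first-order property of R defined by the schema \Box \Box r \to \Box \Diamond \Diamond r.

\forall x \forall z (xRz \to \exists w (x R^2 w \wedge z R^2 w))

This is a Sahlqvist (Geach-type) schema ◇^0□^2r → □^1◇^2r.
Minimal-valuation argument: fix x; take any y with xR^0y and any z with xR^1z. Set V(r) to the set of worlds R-reachable from y in exactly 2 steps. Then □^2r holds at y, so the antecedent holds at x; validity forces ◇^2r at z, giving a w with zR^2w and yR^2w.
First-order correspondent: \forall x \forall z (xRz \to \exists w (x R^2 w \wedge z R^2 w)).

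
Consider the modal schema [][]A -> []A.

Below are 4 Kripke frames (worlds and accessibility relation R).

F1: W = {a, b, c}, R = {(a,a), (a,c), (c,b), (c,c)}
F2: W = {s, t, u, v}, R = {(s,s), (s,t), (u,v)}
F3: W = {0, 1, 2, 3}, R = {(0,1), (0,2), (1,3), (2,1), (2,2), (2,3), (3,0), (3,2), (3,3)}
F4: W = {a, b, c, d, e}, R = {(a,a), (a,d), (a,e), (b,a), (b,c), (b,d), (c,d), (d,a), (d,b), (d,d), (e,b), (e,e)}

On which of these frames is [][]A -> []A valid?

F1, F3

The schema corresponds to density: forall x forall y (Rxy -> exists z (Rxz & Rzy)).
F1: condition met.
F2: fails — Ruv but no z with Ruz and Rzv.
F3: condition met.
F4: fails — Rbc but no z with Rbz and Rzc.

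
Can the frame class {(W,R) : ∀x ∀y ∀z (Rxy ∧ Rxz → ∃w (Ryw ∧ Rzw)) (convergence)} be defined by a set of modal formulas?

The condition is convergence. A defining modal formula is ◇□p → □◇p.
Suppose ◇□p→□◇p is valid. Take Rxy, Rxz and set V(p)={w : Ryw}. Then □p at y so ◇□p at x, so □◇p at x, so ◇p at z, giving w with Rzw and Ryw.

Definable; ◇□p → □◇p defines it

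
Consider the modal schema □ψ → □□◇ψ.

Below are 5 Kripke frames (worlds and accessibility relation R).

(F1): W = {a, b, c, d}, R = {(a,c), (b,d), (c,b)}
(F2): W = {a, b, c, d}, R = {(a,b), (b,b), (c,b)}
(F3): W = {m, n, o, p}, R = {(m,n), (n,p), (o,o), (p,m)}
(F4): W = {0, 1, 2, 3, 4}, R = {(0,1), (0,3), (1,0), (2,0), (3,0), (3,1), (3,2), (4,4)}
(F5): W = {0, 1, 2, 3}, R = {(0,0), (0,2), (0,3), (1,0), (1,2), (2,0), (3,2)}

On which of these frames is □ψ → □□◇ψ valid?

(F2)

Frame correspondent (Sahlqvist): ∀x ∀z (xR²z → ∃w (xRw ∧ zRw)) — i.e. a generalized confluence (Geach) condition.
(F1): fails — aR²b but no w with aRw and bRw.
(F2): satisfies the condition.
(F3): fails — mR²p but no w with mRw and pRw.
(F4): fails — 0R²1 but no w with 0Rw and 1Rw.
(F5): fails — 2R²3 but no w with 2Rw and 3Rw.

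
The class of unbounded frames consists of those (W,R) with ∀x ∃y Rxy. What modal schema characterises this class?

A defining formula is □q → ◇q (the D axiom).
Suppose □q→◇q is valid. At any x set V(q)=W. Then □q at x, so ◇q at x, so x has a successor.

□q → ◇q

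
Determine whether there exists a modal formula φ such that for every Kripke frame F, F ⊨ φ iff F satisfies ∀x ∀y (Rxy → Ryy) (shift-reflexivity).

The condition is shift-reflexivity. A defining modal formula is □(□r → r).
Suppose □(□r→r) is valid. Take Rxy and set V(r)={w : Ryw}. Then at y, □r holds; since □(□r→r) at x, □r→r at y, so r at y, i.e. Ryy.

Yes — defined by □(□r → r)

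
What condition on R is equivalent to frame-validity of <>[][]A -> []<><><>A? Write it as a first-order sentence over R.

forall x forall y forall z ((xRy & xRz) -> exists w (y R^2 w & z R^3 w))

This is a Sahlqvist (Geach-type) schema ◇^1□^2A → □^1◇^3A.
First-order correspondent: forall x forall y forall z ((xRy & xRz) -> exists w (y R^2 w & z R^3 w)).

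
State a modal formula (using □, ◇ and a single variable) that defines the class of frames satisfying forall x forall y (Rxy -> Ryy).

This is shift-reflexivity; the standard corresponding axiom is T□: □(□p → p).
Suppose □(□p→p) is valid. Take Rxy and set V(p)={w : Ryw}. Then at y, □p holds; since □(□p→p) at x, □p→p at y, so p at y, i.e. Ryy.

□(□p → p)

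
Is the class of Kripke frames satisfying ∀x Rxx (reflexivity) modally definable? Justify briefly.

This is a Sahlqvist condition; the T axiom □r → r defines it.
Suppose □r→r is valid. At any x set V(r)={w : Rxw}. Then □r holds at x, so r holds at x, i.e. Rxx.

Yes — defined by □r → r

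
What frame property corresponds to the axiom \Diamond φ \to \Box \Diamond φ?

the Euclidean property: \forall x \forall y \forall z (Rxy \wedge Rxz \to Ryz)

Suppose ◇φ→□◇φ is valid. Take Rxy, Rxz and set V(φ)={y}. Then ◇φ at x, so □◇φ at x, so ◇φ at z, so some w with Rzw has φ; w=y, i.e. Rzy. By symmetry of the argument, Ryz.
Conversely, any frame satisfying \forall x \forall y \forall z (Rxy \wedge Rxz \to Ryz) validates the schema.
Frame condition: \forall x \forall y \forall z (Rxy \wedge Rxz \to Ryz).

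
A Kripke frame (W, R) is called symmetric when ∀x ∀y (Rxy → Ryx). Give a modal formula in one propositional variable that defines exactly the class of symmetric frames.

s → □◇s

This is symmetry; the standard corresponding axiom is B: s → □◇s.
Suppose s→□◇s is valid. Take Rxy and set V(s)={x}. Then s at x, so □◇s at x, so ◇s at y, so some z with Ryz has s; z=x, i.e. Ryx.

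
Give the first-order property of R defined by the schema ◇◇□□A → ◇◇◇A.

This is a Sahlqvist (Geach-type) schema ◇^2□^2A → □^0◇^3A.
Minimal-valuation argument: fix x; take any y with xR^2y and any z with xR^0z. Set V(A) to the set of worlds R-reachable from y in exactly 2 steps. Then □^2A holds at y, so the antecedent holds at x; validity forces ◇^3A at z, giving a w with zR^3w and yR^2w.
First-order correspondent: ∀x ∀y (xR²y → ∃w (yR²w ∧ xR³w)).

∀x ∀y (xR²y → ∃w (yR²w ∧ xR³w))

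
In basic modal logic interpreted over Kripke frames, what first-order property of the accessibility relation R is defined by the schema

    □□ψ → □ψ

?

Suppose □□ψ→□ψ is valid. Take Rxy and set V(ψ)={w : xR²w}. Then □□ψ at x, so □ψ at x, so ψ at y, i.e. ∃z(Rxz∧Rzy).
The converse is a direct semantic check.
So the correspondent is density.

density: ∀x ∀y (Rxy → ∃z (Rxz ∧ Rzy))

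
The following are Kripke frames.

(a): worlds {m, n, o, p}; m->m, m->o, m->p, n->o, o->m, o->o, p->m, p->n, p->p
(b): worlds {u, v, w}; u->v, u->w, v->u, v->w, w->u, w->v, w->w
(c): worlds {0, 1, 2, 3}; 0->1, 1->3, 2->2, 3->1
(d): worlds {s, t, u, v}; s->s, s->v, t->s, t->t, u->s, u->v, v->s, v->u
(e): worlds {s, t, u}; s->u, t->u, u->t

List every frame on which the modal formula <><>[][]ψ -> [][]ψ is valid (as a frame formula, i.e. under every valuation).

The schema corresponds to a generalized confluence (Geach) condition: forall x forall y forall z ((x R^2 y & x R^2 z) -> exists w (y R^2 w & z = w)).
(a): fails — mR²n, mR²n but no w with nR²w and n=w.
(b): condition met.
(c): condition met.
(d): fails — sR²v, sR²u but no w with vR²w and u=w.
(e): condition met.

(b), (c), (e)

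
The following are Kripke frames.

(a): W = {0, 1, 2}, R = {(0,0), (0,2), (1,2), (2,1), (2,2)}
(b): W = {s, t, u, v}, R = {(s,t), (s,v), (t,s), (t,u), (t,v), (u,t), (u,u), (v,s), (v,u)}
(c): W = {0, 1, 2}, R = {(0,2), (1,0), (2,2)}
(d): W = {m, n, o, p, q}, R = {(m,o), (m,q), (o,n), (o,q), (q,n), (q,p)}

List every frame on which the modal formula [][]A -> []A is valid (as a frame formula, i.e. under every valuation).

(a)

The schema corresponds to density: forall x forall y (Rxy -> exists z (Rxz & Rzy)).
(a): satisfies the condition.
(b): fails — Rvs but no z with Rvz and Rzs.
(c): fails — R10 but no z with R1z and Rz0.
(d): fails — Rmo but no z with Rmz and Rzo.
Valid on: (a).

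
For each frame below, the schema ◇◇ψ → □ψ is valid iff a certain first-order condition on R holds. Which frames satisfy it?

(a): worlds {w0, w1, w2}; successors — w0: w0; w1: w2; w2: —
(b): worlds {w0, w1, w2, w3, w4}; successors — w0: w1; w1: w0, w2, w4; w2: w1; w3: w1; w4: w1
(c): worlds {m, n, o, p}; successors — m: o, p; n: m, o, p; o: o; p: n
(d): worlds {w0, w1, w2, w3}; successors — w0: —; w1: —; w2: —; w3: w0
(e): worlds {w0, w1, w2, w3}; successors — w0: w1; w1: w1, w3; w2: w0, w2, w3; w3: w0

Frame correspondent (Sahlqvist): ∀x ∀y ∀z ((xR²y ∧ xRz) → ∃w (y = w ∧ z = w)) — i.e. a generalized confluence (Geach) condition.
(a): satisfies the condition.
(b): fails — w0R²w0, w0Rw1 but w0 ≠ w1.
(c): fails — mR²n, mRo but n ≠ o.
(d): satisfies the condition.
(e): fails — w0R²w3, w0Rw1 but w3 ≠ w1.
Valid on: (a), (d).

(a), (d)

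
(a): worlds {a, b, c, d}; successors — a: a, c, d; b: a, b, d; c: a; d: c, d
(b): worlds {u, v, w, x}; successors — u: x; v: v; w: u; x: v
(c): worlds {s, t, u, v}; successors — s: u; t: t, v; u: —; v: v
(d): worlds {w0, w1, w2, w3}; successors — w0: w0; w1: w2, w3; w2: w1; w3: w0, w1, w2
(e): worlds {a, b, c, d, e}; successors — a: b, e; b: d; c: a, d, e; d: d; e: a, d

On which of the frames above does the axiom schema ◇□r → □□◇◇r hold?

This is the axiom for a generalized confluence (Geach) condition; its first-order frame correspondent is ∀x ∀y ∀z ((xRy ∧ xR²z) → ∃w (yRw ∧ zR²w)).
(a): satisfies the condition.
(b): fails — wRu, wR²x but no t with uRt and xR²t.
(c): satisfies the condition.
(d): fails — w1Rw2, w1R²w0 but no w with w2Rw and w0R²w.
(e): fails — cRa, cR²a but no w with aRw and aR²w.

(a), (c)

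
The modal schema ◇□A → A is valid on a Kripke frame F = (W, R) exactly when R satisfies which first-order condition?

This schema is equivalent to the B axiom A → □◇A.
It corresponds to symmetry: ∀x ∀y (Rxy → Ryx).

symmetry: ∀x ∀y (Rxy → Ryx)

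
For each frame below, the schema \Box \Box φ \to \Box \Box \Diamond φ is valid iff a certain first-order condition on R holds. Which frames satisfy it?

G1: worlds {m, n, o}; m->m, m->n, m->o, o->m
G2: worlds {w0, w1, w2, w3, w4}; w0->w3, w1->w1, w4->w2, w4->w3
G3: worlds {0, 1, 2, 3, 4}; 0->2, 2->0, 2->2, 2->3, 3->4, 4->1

Frame correspondent (Sahlqvist): \forall x \forall z (x R^2 z \to \exists w (x R^2 w \wedge zRw)) — i.e. a generalized confluence (Geach) condition.
G1: fails — mR²n but no w with mR²w and nRw.
G2: condition met.
G3: fails — 0R²3 but no w with 0R²w and 3Rw.

G2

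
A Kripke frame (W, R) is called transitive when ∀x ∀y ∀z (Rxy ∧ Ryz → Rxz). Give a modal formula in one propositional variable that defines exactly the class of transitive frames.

The condition is transitivity. The 4 schema □q → □□q defines it.
Suppose □q→□□q is valid. Take Rxy, Ryz and set V(q)={w : Rxw}. Then □q at x, so □□q at x, so □q at y, so q at z, i.e. Rxz.

□q → □□q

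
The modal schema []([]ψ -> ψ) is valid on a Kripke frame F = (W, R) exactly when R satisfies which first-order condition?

shift-reflexivity

This is the T□ axiom.
Its frame correspondent is shift-reflexivity — forall x forall y (Rxy -> Ryy).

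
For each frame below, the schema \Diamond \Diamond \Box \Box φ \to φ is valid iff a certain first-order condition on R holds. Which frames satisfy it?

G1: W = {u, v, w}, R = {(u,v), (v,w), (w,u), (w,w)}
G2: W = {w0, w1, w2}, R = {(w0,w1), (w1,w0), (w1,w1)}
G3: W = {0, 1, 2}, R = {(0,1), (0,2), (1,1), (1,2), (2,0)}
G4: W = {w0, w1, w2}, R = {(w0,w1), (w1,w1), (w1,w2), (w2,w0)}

G2

This is the axiom for a generalized confluence (Geach) condition; its first-order frame correspondent is \forall x \forall y (x R^2 y \to \exists w (y R^2 w \wedge x = w)).
G1: fails — vR²u but no t with uR²t and v=t.
G2: ✓.
G3: fails — 0R²2 but no w with 2R²w and 0=w.
G4: fails — w0R²w2 but no w with w2R²w and w0=w.
Valid on: G2.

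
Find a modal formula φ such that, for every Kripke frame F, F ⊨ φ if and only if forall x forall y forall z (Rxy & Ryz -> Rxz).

This is transitivity; the standard corresponding axiom is 4: □s → □□s.
Suppose □s→□□s is valid. Take Rxy, Ryz and set V(s)={w : Rxw}. Then □s at x, so □□s at x, so □s at y, so s at z, i.e. Rxz.

□s → □□s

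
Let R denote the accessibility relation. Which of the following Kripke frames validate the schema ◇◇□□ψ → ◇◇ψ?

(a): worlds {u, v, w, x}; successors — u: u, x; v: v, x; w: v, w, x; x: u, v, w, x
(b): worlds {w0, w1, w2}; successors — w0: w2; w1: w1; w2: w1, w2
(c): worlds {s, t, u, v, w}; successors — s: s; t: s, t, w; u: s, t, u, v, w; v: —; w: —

(a), (b)

The schema corresponds to a generalized confluence (Geach) condition: ∀x ∀y (xR²y → ∃w (yR²w ∧ xR²w)).
(a): satisfies the condition.
(b): satisfies the condition.
(c): fails — tR²w but no w* with wR²w* and tR²w*.
Valid on: (a), (b).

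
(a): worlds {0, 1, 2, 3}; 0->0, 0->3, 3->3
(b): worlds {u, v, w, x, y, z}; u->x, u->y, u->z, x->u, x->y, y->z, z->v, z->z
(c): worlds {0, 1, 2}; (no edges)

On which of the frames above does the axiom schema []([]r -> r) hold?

This is the axiom for shift-reflexivity; its first-order frame correspondent is forall x forall y (Rxy -> Ryy).
(a): condition met.
(b): fails — Rxu but not Ruu.
(c): condition met.
Valid on: (a), (c).

(a), (c)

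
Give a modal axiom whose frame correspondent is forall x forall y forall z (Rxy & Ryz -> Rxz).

A defining formula is □ψ → □□ψ (the 4 axiom).
Suppose □ψ→□□ψ is valid. Take Rxy, Ryz and set V(ψ)={w : Rxw}. Then □ψ at x, so □□ψ at x, so □ψ at y, so ψ at z, i.e. Rxz.

□ψ → □□ψ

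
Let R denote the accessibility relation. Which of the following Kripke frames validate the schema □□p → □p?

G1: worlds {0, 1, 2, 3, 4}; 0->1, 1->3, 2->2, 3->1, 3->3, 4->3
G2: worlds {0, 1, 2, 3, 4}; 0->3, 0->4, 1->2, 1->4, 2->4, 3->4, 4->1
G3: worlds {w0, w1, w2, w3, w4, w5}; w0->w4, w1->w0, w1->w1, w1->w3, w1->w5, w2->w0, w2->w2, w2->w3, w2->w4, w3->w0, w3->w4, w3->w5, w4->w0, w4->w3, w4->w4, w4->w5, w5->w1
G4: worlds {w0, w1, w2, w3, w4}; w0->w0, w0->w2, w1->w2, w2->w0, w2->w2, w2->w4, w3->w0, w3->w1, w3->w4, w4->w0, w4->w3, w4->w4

G3

Frame correspondent (Sahlqvist): ∀x ∀y (Rxy → ∃z (Rxz ∧ Rzy)) — i.e. density.
G1: fails — R01 but no z with R0z and Rz1.
G2: fails — R34 but no z with R3z and Rz4.
G3: ✓.
G4: fails — Rw3w1 but no z with Rw3z and Rzw1.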